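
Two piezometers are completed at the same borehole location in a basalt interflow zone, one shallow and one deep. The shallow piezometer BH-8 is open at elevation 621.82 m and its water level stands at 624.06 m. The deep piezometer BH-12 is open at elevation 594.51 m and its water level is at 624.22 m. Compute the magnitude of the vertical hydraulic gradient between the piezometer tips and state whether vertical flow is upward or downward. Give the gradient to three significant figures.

|i_v| ≈ 0.00586; vertical flow is upward

Total head at BH-8: h = 624.06 m (water level in the standpipe).
Total head at BH-12: h = 624.22 m.
Δh = h(BH-8) − h(BH-12) = 624.06 − 624.22 = -0.16 m.
Vertical separation Δz = 621.82 − 594.51 = 27.31 m.
|i_v| = |Δh| / Δz = 0.16 / 27.31 = 0.00586.
Head is higher in the deep piezometer, so vertical flow is upward (discharge condition).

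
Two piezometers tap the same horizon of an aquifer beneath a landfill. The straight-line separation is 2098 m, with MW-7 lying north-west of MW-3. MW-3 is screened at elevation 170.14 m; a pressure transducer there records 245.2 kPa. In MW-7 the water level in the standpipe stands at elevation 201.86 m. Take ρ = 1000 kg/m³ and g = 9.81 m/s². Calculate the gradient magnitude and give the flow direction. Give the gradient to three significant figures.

i ≈ 0.00321; groundwater flows toward the south-east

Pressure head at MW-3: ψ = P/(ρg) = 245.2×1000 / (1000 × 9.81) = 24.99 m.
Total head at MW-3: h = z + ψ = 170.14 + 24.99 = 195.13 m.
Total head at MW-7: h = 201.86 m (water level in the piezometer is the total head).
Head difference: h(MW-3) − h(MW-7) = 195.13 − 201.86 = -6.73 m.
Hydraulic gradient: i = |Δh| / L = 6.73 / 2098 = 0.00321.
Flow is from higher to lower head: from MW-7 toward MW-3, i.e. toward the south-east.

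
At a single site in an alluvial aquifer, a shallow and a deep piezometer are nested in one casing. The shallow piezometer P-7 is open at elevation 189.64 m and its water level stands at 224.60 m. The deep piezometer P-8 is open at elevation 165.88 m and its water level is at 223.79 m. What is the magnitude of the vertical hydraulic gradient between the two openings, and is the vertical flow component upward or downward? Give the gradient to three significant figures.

|i_v| ≈ 0.0341; vertical flow is downward

Total head at P-7: h = 224.60 m (water level in the standpipe).
Total head at P-8: h = 223.79 m.
Δh = h(P-7) − h(P-8) = 224.60 − 223.79 = 0.81 m.
Vertical separation Δz = 189.64 − 165.88 = 23.76 m.
|i_v| = |Δh| / Δz = 0.81 / 23.76 = 0.0341.
Head is higher in the shallow piezometer, so vertical flow is downward (recharge condition).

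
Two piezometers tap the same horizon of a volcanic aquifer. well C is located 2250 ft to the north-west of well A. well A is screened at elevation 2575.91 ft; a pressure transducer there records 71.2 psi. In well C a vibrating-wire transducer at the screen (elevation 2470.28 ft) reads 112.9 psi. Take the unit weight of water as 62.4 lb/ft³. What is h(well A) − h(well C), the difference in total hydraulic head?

Pressure head at well A: ψ = 144·P/γ = 144 × 71.2 / 62.4 = 164.31 ft.
Total head at well A: h = z + ψ = 2575.91 + 164.31 = 2740.22 ft.
Pressure head at well C: ψ = 144·P/γ = 144 × 112.9 / 62.4 = 260.54 ft.
Total head at well C: h = z + ψ = 2470.28 + 260.54 = 2730.82 ft.
Head difference: h(well A) − h(well C) = 2740.22 − 2730.82 = 9.40 ft.

Δh ≈ 9.40 ft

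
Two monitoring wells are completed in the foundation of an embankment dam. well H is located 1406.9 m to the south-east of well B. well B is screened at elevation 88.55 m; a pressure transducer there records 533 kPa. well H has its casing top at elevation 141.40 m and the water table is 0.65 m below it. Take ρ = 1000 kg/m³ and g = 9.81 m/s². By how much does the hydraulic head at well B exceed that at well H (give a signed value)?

Pressure head at well B: ψ = P/(ρg) = 533×1000 / (1000 × 9.81) = 54.33 m.
Total head at well B: h = z + ψ = 88.55 + 54.33 = 142.88 m.
Total head at well H: h = 141.40 − 0.65 = 140.75 m.
Head difference: h(well B) − h(well H) = 142.88 − 140.75 = 2.13 m.

Δh ≈ 2.13 m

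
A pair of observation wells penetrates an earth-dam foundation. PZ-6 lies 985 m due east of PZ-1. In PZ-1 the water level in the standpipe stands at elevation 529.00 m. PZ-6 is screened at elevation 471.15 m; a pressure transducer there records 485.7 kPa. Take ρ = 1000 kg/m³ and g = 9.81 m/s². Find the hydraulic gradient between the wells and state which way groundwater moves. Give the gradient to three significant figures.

i ≈ 0.00847; groundwater flows toward the east

Total head at PZ-1: h = 529.00 m (water level in the piezometer is the total head).
Pressure head at PZ-6: ψ = P/(ρg) = 485.7×1000 / (1000 × 9.81) = 49.51 m.
Total head at PZ-6: h = z + ψ = 471.15 + 49.51 = 520.66 m.
Head difference: h(PZ-1) − h(PZ-6) = 529.00 − 520.66 = 8.34 m.
Hydraulic gradient: i = |Δh| / L = 8.34 / 985 = 0.00847.
Flow is from higher to lower head: from PZ-1 toward PZ-6, i.e. toward the east.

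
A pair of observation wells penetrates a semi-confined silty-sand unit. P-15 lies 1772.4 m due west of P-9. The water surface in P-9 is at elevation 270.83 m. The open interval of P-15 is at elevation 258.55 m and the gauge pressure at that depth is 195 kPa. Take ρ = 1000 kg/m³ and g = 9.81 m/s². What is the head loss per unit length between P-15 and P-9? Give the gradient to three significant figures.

Total head at P-9: h = 270.83 m (water level in the piezometer is the total head).
Pressure head at P-15: ψ = P/(ρg) = 195×1000 / (1000 × 9.81) = 19.88 m.
Total head at P-15: h = z + ψ = 258.55 + 19.88 = 278.43 m.
Head difference: h(P-9) − h(P-15) = 270.83 − 278.43 = -7.60 m.
Hydraulic gradient: i = |Δh| / L = 7.60 / 1772.4 = 0.00429.

i ≈ 0.00429 m/m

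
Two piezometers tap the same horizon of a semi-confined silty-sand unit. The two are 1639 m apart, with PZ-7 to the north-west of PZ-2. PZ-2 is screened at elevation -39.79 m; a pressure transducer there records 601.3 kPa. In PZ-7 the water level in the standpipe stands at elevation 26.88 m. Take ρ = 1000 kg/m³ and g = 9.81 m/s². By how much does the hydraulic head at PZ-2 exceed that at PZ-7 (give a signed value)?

Δh ≈ -5.38 m

Pressure head at PZ-2: ψ = P/(ρg) = 601.3×1000 / (1000 × 9.81) = 61.29 m.
Total head at PZ-2: h = z + ψ = -39.79 + 61.29 = 21.50 m.
Total head at PZ-7: h = 26.88 m (water level in the piezometer is the total head).
Head difference: h(PZ-2) − h(PZ-7) = 21.50 − 26.88 = -5.38 m.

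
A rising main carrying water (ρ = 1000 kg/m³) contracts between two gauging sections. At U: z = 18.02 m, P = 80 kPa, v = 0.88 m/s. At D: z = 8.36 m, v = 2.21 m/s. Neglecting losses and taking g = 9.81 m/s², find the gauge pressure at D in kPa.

Pressure head at U: ψ₁ = P₁/(ρg) = 80×1000 / (1000 × 9.81) = 8.15 m.
Velocity heads: v₁²/2g = 0.88²/19.62 = 0.039 m; v₂²/2g = 2.21²/19.62 = 0.249 m.
Total head H = z₁ + ψ₁ + v₁²/2g = 18.02 + 8.15 + 0.039 = 26.21 m.
ψ₂ = H − z₂ − v₂²/2g = 26.21 − 8.36 − 0.249 = 17.60 m.
P₂ = ρgψ₂ = 1000 × 9.81 × 17.60 ≈ 173 kPa.

P₂ ≈ 173 kPa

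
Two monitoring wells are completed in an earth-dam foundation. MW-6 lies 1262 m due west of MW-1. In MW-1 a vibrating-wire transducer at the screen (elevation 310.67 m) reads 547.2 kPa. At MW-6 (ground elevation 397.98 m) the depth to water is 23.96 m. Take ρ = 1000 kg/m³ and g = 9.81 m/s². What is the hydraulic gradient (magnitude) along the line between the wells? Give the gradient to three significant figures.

Pressure head at MW-1: ψ = P/(ρg) = 547.2×1000 / (1000 × 9.81) = 55.78 m.
Total head at MW-1: h = z + ψ = 310.67 + 55.78 = 366.45 m.
Total head at MW-6: h = 397.98 − 23.96 = 374.02 m.
Head difference: h(MW-1) − h(MW-6) = 366.45 − 374.02 = -7.57 m.
Hydraulic gradient: i = |Δh| / L = 7.57 / 1262 = 0.00600.

i ≈ 0.00600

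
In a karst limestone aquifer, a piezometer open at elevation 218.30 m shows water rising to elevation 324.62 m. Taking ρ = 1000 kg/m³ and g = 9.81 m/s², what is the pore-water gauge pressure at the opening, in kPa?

P ≈ 1040 kPa

Pressure head ψ = h − z = 324.62 − 218.30 = 106.32 m.
P = ρgψ = 1000 × 9.81 × 106.32 = 1042999 Pa ≈ 1040 kPa.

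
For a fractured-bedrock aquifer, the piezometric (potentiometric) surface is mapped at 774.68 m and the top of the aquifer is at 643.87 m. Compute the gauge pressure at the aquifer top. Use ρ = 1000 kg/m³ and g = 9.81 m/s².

Pressure head at the aquifer top: ψ = h − z = 774.68 − 643.87 = 130.81 m.
P = ρgψ = 1000 × 9.81 × 130.81 = 1283246 Pa ≈ 1280 kPa.

P ≈ 1280 kPa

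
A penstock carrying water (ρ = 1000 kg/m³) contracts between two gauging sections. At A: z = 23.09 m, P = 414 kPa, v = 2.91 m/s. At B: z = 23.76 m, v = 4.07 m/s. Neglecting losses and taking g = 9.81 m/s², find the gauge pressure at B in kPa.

P₂ ≈ 403 kPa

Pressure head at A: ψ₁ = P₁/(ρg) = 414×1000 / (1000 × 9.81) = 42.20 m.
Velocity heads: v₁²/2g = 2.91²/19.62 = 0.432 m; v₂²/2g = 4.07²/19.62 = 0.844 m.
Total head H = z₁ + ψ₁ + v₁²/2g = 23.09 + 42.20 + 0.432 = 65.72 m.
ψ₂ = H − z₂ − v₂²/2g = 65.72 − 23.76 − 0.844 = 41.12 m.
P₂ = ρgψ₂ = 1000 × 9.81 × 41.12 ≈ 403 kPa.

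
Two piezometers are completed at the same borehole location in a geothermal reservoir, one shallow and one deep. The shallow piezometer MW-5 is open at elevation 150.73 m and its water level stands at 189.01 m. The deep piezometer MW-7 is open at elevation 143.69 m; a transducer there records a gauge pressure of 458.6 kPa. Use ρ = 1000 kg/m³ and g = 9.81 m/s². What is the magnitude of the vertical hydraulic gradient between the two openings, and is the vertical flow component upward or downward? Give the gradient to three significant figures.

Total head at MW-5: h = 189.01 m (water level in the standpipe).
Pressure head at MW-7: ψ = P/(ρg) = 458.6×1000 / (1000 × 9.81) = 46.75 m.
Total head at MW-7: h = z + ψ = 143.69 + 46.75 = 190.44 m.
Δh = h(MW-5) − h(MW-7) = 189.01 − 190.44 = -1.43 m.
Vertical separation Δz = 150.73 − 143.69 = 7.04 m.
|i_v| = |Δh| / Δz = 1.43 / 7.04 = 0.203.
Head is higher in the deep piezometer, so vertical flow is upward (discharge condition).

|i_v| ≈ 0.203; vertical flow is upward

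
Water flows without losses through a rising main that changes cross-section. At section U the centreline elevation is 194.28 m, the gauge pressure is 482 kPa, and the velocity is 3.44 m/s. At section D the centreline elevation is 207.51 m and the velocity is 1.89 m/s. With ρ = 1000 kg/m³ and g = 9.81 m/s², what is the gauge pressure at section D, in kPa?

P₂ ≈ 356 kPa

Pressure head at U: ψ₁ = P₁/(ρg) = 482×1000 / (1000 × 9.81) = 49.13 m.
Velocity heads: v₁²/2g = 3.44²/19.62 = 0.603 m; v₂²/2g = 1.89²/19.62 = 0.182 m.
Total head H = z₁ + ψ₁ + v₁²/2g = 194.28 + 49.13 + 0.603 = 244.01 m.
ψ₂ = H − z₂ − v₂²/2g = 244.01 − 207.51 − 0.182 = 36.32 m.
P₂ = ρgψ₂ = 1000 × 9.81 × 36.32 ≈ 356 kPa.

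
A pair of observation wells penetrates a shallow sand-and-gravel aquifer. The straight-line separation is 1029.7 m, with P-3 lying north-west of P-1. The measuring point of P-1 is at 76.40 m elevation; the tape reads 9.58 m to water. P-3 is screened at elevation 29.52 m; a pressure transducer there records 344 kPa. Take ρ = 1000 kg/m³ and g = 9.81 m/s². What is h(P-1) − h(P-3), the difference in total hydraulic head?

Δh ≈ 2.23 m

Total head at P-1: h = 76.40 − 9.58 = 66.82 m.
Pressure head at P-3: ψ = P/(ρg) = 344×1000 / (1000 × 9.81) = 35.07 m.
Total head at P-3: h = z + ψ = 29.52 + 35.07 = 64.59 m.
Head difference: h(P-1) − h(P-3) = 66.82 − 64.59 = 2.23 m.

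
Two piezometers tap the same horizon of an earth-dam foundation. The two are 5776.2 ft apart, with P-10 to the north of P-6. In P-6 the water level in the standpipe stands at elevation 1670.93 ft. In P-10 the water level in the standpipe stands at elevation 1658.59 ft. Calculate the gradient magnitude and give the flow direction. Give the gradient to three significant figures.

Total head at P-6: h = 1670.93 ft (water level in the piezometer is the total head).
Total head at P-10: h = 1658.59 ft (water level in the piezometer is the total head).
Head difference: h(P-6) − h(P-10) = 1670.93 − 1658.59 = 12.34 ft.
Hydraulic gradient: i = |Δh| / L = 12.34 / 5776.2 = 0.00214.
Flow is from higher to lower head: from P-6 toward P-10, i.e. toward the north.

i ≈ 0.00214; groundwater flows toward the north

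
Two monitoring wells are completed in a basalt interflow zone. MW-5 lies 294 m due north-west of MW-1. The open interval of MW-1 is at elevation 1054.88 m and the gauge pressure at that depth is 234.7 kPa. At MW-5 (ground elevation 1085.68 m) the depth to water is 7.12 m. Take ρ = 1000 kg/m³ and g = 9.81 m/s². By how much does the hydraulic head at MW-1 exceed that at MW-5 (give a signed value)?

Pressure head at MW-1: ψ = P/(ρg) = 234.7×1000 / (1000 × 9.81) = 23.92 m.
Total head at MW-1: h = z + ψ = 1054.88 + 23.92 = 1078.80 m.
Total head at MW-5: h = 1085.68 − 7.12 = 1078.56 m.
Head difference: h(MW-1) − h(MW-5) = 1078.80 − 1078.56 = 0.24 m.

Δh ≈ 0.24 m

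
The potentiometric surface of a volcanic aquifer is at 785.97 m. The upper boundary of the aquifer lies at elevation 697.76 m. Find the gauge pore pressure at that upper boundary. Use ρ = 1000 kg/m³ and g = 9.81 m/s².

P ≈ 865 kPa

Pressure head at the aquifer top: ψ = h − z = 785.97 − 697.76 = 88.21 m.
P = ρgψ = 1000 × 9.81 × 88.21 = 865340 Pa ≈ 865 kPa.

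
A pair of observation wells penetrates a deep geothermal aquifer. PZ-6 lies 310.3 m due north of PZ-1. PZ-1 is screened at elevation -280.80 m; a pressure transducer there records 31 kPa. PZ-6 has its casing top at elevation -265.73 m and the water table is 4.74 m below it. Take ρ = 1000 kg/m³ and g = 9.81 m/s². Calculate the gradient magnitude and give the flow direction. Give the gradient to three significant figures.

Pressure head at PZ-1: ψ = P/(ρg) = 31×1000 / (1000 × 9.81) = 3.16 m.
Total head at PZ-1: h = z + ψ = -280.80 + 3.16 = -277.64 m.
Total head at PZ-6: h = -265.73 − 4.74 = -270.47 m.
Head difference: h(PZ-1) − h(PZ-6) = -277.64 − (-270.47) = -7.17 m.
Hydraulic gradient: i = |Δh| / L = 7.17 / 310.3 = 0.0231.
Flow is from higher to lower head: from PZ-6 toward PZ-1, i.e. toward the south.

i ≈ 0.0231; groundwater flows toward the south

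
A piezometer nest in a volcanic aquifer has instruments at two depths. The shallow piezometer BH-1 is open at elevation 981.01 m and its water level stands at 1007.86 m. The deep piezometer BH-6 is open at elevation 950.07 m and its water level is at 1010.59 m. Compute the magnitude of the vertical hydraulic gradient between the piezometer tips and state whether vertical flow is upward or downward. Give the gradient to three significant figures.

|i_v| ≈ 0.0882; vertical flow is upward

Total head at BH-1: h = 1007.86 m (water level in the standpipe).
Total head at BH-6: h = 1010.59 m.
Δh = h(BH-1) − h(BH-6) = 1007.86 − 1010.59 = -2.73 m.
Vertical separation Δz = 981.01 − 950.07 = 30.94 m.
|i_v| = |Δh| / Δz = 2.73 / 30.94 = 0.0882.
Head is higher in the deep piezometer, so vertical flow is upward (discharge condition).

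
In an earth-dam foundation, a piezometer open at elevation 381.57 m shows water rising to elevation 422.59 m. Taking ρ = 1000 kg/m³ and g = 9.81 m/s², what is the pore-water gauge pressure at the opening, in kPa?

P ≈ 402 kPa

Pressure head ψ = h − z = 422.59 − 381.57 = 41.02 m.
P = ρgψ = 1000 × 9.81 × 41.02 = 402406 Pa ≈ 402 kPa.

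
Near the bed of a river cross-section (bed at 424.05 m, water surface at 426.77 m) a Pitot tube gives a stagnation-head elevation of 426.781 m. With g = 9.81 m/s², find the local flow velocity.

v ≈ 0.465 m/s

Near the bed, under hydrostatic conditions, the piezometric head (z + ψ) equals the free-surface elevation, 426.77 m.
Velocity head = total − piezometric = 426.781 − 426.77 = 0.011 m.
v = √(2g·h_v) = √(2 × 9.81 × 0.011) = 0.465 m/s.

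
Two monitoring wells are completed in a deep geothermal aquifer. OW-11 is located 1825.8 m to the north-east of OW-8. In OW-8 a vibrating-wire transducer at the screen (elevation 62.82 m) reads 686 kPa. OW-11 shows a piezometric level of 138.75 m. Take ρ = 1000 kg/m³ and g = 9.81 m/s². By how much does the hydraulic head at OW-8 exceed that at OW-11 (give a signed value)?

Pressure head at OW-8: ψ = P/(ρg) = 686×1000 / (1000 × 9.81) = 69.93 m.
Total head at OW-8: h = z + ψ = 62.82 + 69.93 = 132.75 m.
Total head at OW-11: h = 138.75 m (water level in the piezometer is the total head).
Head difference: h(OW-8) − h(OW-11) = 132.75 − 138.75 = -6.00 m.

Δh ≈ -6.00 m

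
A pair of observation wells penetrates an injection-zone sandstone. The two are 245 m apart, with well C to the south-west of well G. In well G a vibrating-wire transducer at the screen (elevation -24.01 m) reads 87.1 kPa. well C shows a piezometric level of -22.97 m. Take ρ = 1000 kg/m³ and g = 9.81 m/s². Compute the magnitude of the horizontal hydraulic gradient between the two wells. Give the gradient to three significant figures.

Pressure head at well G: ψ = P/(ρg) = 87.1×1000 / (1000 × 9.81) = 8.88 m.
Total head at well G: h = z + ψ = -24.01 + 8.88 = -15.13 m.
Total head at well C: h = -22.97 m (water level in the piezometer is the total head).
Head difference: h(well G) − h(well C) = -15.13 − (-22.97) = 7.84 m.
Hydraulic gradient: i = |Δh| / L = 7.84 / 245 = 0.0320.

i ≈ 0.0320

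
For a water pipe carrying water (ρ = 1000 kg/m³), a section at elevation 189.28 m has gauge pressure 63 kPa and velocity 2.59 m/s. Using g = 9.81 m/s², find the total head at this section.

Pressure head ψ = P/(ρg) = 63×1000 / (1000 × 9.81) = 6.42 m.
Velocity head = v²/(2g) = 2.59² / (2 × 9.81) = 0.342 m.
h = z + ψ + v²/(2g) = 189.28 + 6.42 + 0.342 = 196.04 m.

h ≈ 196.04 m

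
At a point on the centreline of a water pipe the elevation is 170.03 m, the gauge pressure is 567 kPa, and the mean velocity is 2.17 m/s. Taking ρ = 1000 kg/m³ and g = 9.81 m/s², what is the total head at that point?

Pressure head ψ = P/(ρg) = 567×1000 / (1000 × 9.81) = 57.80 m.
Velocity head = v²/(2g) = 2.17² / (2 × 9.81) = 0.240 m.
h = z + ψ + v²/(2g) = 170.03 + 57.80 + 0.240 = 228.07 m.

h ≈ 228.07 m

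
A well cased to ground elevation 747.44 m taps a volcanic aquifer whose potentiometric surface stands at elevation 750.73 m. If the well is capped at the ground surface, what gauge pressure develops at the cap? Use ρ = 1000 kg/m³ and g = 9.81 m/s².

P ≈ 32.3 kPa

Head above the cap: Δh = 750.73 − 747.44 = 3.29 m.
P = ρgΔh = 1000 × 9.81 × 3.29 = 32275 Pa ≈ 32.3 kPa.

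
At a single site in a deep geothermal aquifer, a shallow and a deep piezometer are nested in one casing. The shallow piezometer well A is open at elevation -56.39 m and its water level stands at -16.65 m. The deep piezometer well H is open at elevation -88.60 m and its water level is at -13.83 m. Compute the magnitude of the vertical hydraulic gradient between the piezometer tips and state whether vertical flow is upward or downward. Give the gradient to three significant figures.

|i_v| ≈ 0.0876; vertical flow is upward

Total head at well A: h = -16.65 m (water level in the standpipe).
Total head at well H: h = -13.83 m.
Δh = h(well A) − h(well H) = -16.65 − (-13.83) = -2.82 m.
Vertical separation Δz = -56.39 − (-88.60) = 32.21 m.
|i_v| = |Δh| / Δz = 2.82 / 32.21 = 0.0876.
Head is higher in the deep piezometer, so vertical flow is upward (discharge condition).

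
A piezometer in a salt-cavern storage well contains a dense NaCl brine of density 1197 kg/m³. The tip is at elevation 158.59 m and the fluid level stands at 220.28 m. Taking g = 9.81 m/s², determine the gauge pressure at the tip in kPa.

Pressure head ψ = h − z = 220.28 − 158.59 = 61.69 m.
P = ρgψ = 1197 × 9.81 × 61.69 = 724399 Pa ≈ 724 kPa.

P ≈ 724 kPa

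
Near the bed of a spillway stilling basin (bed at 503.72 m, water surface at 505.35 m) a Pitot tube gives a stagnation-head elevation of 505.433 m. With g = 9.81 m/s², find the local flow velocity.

Near the bed, under hydrostatic conditions, the piezometric head (z + ψ) equals the free-surface elevation, 505.35 m.
Velocity head = total − piezometric = 505.433 − 505.35 = 0.083 m.
v = √(2g·h_v) = √(2 × 9.81 × 0.083) = 1.28 m/s.

v ≈ 1.28 m/s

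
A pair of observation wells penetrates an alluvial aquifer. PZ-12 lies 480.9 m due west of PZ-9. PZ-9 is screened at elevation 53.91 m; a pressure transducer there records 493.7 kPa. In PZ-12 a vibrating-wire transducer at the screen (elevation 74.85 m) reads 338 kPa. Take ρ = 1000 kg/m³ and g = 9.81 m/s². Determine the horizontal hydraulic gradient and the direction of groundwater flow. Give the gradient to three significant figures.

Pressure head at PZ-9: ψ = P/(ρg) = 493.7×1000 / (1000 × 9.81) = 50.33 m.
Total head at PZ-9: h = z + ψ = 53.91 + 50.33 = 104.24 m.
Pressure head at PZ-12: ψ = P/(ρg) = 338×1000 / (1000 × 9.81) = 34.45 m.
Total head at PZ-12: h = z + ψ = 74.85 + 34.45 = 109.30 m.
Head difference: h(PZ-9) − h(PZ-12) = 104.24 − 109.30 = -5.06 m.
Hydraulic gradient: i = |Δh| / L = 5.06 / 480.9 = 0.0105.
Flow is from higher to lower head: from PZ-12 toward PZ-9, i.e. toward the east.

i ≈ 0.0105; groundwater flows toward the east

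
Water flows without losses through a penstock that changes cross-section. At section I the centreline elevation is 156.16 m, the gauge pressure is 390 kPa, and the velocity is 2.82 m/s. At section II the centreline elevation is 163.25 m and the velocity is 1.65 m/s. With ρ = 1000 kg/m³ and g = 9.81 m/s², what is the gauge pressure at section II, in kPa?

Pressure head at I: ψ₁ = P₁/(ρg) = 390×1000 / (1000 × 9.81) = 39.76 m.
Velocity heads: v₁²/2g = 2.82²/19.62 = 0.405 m; v₂²/2g = 1.65²/19.62 = 0.139 m.
Total head H = z₁ + ψ₁ + v₁²/2g = 156.16 + 39.76 + 0.405 = 196.32 m.
ψ₂ = H − z₂ − v₂²/2g = 196.32 − 163.25 − 0.139 = 32.93 m.
P₂ = ρgψ₂ = 1000 × 9.81 × 32.93 ≈ 323 kPa.

P₂ ≈ 323 kPa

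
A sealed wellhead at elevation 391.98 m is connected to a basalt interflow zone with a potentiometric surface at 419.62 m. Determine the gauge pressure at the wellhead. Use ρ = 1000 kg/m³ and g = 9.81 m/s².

P ≈ 271 kPa

Head above the cap: Δh = 419.62 − 391.98 = 27.64 m.
P = ρgΔh = 1000 × 9.81 × 27.64 = 271148 Pa ≈ 271 kPa.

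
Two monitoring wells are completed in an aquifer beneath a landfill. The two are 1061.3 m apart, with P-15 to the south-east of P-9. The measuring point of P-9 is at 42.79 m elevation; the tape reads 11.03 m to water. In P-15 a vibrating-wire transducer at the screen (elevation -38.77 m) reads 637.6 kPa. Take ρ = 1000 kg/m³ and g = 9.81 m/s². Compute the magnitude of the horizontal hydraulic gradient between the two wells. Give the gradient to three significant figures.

Total head at P-9: h = 42.79 − 11.03 = 31.76 m.
Pressure head at P-15: ψ = P/(ρg) = 637.6×1000 / (1000 × 9.81) = 64.99 m.
Total head at P-15: h = z + ψ = -38.77 + 64.99 = 26.22 m.
Head difference: h(P-9) − h(P-15) = 31.76 − 26.22 = 5.54 m.
Hydraulic gradient: i = |Δh| / L = 5.54 / 1061.3 = 0.00522.

i ≈ 0.00522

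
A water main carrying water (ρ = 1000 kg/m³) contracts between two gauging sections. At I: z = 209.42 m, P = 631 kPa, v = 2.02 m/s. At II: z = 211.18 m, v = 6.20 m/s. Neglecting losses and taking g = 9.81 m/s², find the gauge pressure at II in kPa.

Pressure head at I: ψ₁ = P₁/(ρg) = 631×1000 / (1000 × 9.81) = 64.32 m.
Velocity heads: v₁²/2g = 2.02²/19.62 = 0.208 m; v₂²/2g = 6.20²/19.62 = 1.959 m.
Total head H = z₁ + ψ₁ + v₁²/2g = 209.42 + 64.32 + 0.208 = 273.95 m.
ψ₂ = H − z₂ − v₂²/2g = 273.95 − 211.18 − 1.959 = 60.81 m.
P₂ = ρgψ₂ = 1000 × 9.81 × 60.81 ≈ 597 kPa.

P₂ ≈ 597 kPa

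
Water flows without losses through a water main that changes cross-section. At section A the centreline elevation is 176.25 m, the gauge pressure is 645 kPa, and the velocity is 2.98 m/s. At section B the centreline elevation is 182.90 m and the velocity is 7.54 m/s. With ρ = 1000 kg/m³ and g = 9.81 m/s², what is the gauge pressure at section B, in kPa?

P₂ ≈ 556 kPa

Pressure head at A: ψ₁ = P₁/(ρg) = 645×1000 / (1000 × 9.81) = 65.75 m.
Velocity heads: v₁²/2g = 2.98²/19.62 = 0.453 m; v₂²/2g = 7.54²/19.62 = 2.898 m.
Total head H = z₁ + ψ₁ + v₁²/2g = 176.25 + 65.75 + 0.453 = 242.45 m.
ψ₂ = H − z₂ − v₂²/2g = 242.45 − 182.90 − 2.898 = 56.65 m.
P₂ = ρgψ₂ = 1000 × 9.81 × 56.65 ≈ 556 kPa.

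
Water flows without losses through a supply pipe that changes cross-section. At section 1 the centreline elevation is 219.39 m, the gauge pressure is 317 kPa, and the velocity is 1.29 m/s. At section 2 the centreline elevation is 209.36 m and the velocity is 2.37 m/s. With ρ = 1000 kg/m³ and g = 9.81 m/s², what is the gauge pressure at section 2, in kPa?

P₂ ≈ 413 kPa

Pressure head at 1: ψ₁ = P₁/(ρg) = 317×1000 / (1000 × 9.81) = 32.31 m.
Velocity heads: v₁²/2g = 1.29²/19.62 = 0.085 m; v₂²/2g = 2.37²/19.62 = 0.286 m.
Total head H = z₁ + ψ₁ + v₁²/2g = 219.39 + 32.31 + 0.085 = 251.78 m.
ψ₂ = H − z₂ − v₂²/2g = 251.78 − 209.36 − 0.286 = 42.13 m.
P₂ = ρgψ₂ = 1000 × 9.81 × 42.13 ≈ 413 kPa.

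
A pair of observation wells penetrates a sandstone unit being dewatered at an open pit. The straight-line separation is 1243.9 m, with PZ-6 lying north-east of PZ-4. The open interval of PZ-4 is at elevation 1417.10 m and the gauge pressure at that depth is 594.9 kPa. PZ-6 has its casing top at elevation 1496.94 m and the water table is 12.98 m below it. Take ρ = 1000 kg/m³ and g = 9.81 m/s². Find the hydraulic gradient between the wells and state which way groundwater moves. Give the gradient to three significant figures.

Pressure head at PZ-4: ψ = P/(ρg) = 594.9×1000 / (1000 × 9.81) = 60.64 m.
Total head at PZ-4: h = z + ψ = 1417.10 + 60.64 = 1477.74 m.
Total head at PZ-6: h = 1496.94 − 12.98 = 1483.96 m.
Head difference: h(PZ-4) − h(PZ-6) = 1477.74 − 1483.96 = -6.22 m.
Hydraulic gradient: i = |Δh| / L = 6.22 / 1243.9 = 0.00500.
Flow is from higher to lower head: from PZ-6 toward PZ-4, i.e. toward the south-west.

i ≈ 0.00500; groundwater flows toward the south-west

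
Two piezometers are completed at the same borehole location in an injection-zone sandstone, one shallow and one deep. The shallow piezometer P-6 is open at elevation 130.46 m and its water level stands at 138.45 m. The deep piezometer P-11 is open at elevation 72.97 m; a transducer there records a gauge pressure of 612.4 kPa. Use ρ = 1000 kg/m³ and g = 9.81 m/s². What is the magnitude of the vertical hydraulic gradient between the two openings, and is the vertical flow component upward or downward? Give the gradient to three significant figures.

|i_v| ≈ 0.0531; vertical flow is downward

Total head at P-6: h = 138.45 m (water level in the standpipe).
Pressure head at P-11: ψ = P/(ρg) = 612.4×1000 / (1000 × 9.81) = 62.43 m.
Total head at P-11: h = z + ψ = 72.97 + 62.43 = 135.40 m.
Δh = h(P-6) − h(P-11) = 138.45 − 135.40 = 3.05 m.
Vertical separation Δz = 130.46 − 72.97 = 57.49 m.
|i_v| = |Δh| / Δz = 3.05 / 57.49 = 0.0531.
Head is higher in the shallow piezometer, so vertical flow is downward (recharge condition).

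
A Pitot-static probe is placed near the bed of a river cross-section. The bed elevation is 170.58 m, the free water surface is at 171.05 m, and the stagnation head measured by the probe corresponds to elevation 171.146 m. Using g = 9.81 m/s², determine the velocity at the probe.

v ≈ 1.37 m/s

Near the bed, under hydrostatic conditions, the piezometric head (z + ψ) equals the free-surface elevation, 171.05 m.
Velocity head = total − piezometric = 171.146 − 171.05 = 0.096 m.
v = √(2g·h_v) = √(2 × 9.81 × 0.096) = 1.37 m/s.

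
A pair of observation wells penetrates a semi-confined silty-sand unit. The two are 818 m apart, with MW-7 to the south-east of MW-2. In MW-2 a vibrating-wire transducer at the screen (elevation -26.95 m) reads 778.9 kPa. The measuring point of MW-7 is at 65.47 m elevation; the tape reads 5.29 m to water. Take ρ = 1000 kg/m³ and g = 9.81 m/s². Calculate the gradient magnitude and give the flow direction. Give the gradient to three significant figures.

i ≈ 0.00945; groundwater flows toward the north-west

Pressure head at MW-2: ψ = P/(ρg) = 778.9×1000 / (1000 × 9.81) = 79.40 m.
Total head at MW-2: h = z + ψ = -26.95 + 79.40 = 52.45 m.
Total head at MW-7: h = 65.47 − 5.29 = 60.18 m.
Head difference: h(MW-2) − h(MW-7) = 52.45 − 60.18 = -7.73 m.
Hydraulic gradient: i = |Δh| / L = 7.73 / 818 = 0.00945.
Flow is from higher to lower head: from MW-7 toward MW-2, i.e. toward the north-west.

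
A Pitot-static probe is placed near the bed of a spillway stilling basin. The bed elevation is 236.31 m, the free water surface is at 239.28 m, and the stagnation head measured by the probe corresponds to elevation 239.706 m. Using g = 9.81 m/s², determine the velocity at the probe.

v ≈ 2.89 m/s

Near the bed, under hydrostatic conditions, the piezometric head (z + ψ) equals the free-surface elevation, 239.28 m.
Velocity head = total − piezometric = 239.706 − 239.28 = 0.426 m.
v = √(2g·h_v) = √(2 × 9.81 × 0.426) = 2.89 m/s.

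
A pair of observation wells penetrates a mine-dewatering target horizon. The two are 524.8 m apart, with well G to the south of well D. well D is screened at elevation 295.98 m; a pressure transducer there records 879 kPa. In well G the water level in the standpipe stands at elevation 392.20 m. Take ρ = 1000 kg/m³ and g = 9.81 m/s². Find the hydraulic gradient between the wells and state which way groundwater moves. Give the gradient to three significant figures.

Pressure head at well D: ψ = P/(ρg) = 879×1000 / (1000 × 9.81) = 89.60 m.
Total head at well D: h = z + ψ = 295.98 + 89.60 = 385.58 m.
Total head at well G: h = 392.20 m (water level in the piezometer is the total head).
Head difference: h(well D) − h(well G) = 385.58 − 392.20 = -6.62 m.
Hydraulic gradient: i = |Δh| / L = 6.62 / 524.8 = 0.0126.
Flow is from higher to lower head: from well G toward well D, i.e. toward the north.

i ≈ 0.0126; groundwater flows toward the north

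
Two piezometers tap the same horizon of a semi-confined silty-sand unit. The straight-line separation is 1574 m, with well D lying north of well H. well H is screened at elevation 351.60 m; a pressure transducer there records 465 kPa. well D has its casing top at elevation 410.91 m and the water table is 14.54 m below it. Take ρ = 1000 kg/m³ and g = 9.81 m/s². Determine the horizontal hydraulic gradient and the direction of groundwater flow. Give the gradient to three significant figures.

Pressure head at well H: ψ = P/(ρg) = 465×1000 / (1000 × 9.81) = 47.40 m.
Total head at well H: h = z + ψ = 351.60 + 47.40 = 399.00 m.
Total head at well D: h = 410.91 − 14.54 = 396.37 m.
Head difference: h(well H) − h(well D) = 399.00 − 396.37 = 2.63 m.
Hydraulic gradient: i = |Δh| / L = 2.63 / 1574 = 0.00167.
Flow is from higher to lower head: from well H toward well D, i.e. toward the north.

i ≈ 0.00167; groundwater flows toward the north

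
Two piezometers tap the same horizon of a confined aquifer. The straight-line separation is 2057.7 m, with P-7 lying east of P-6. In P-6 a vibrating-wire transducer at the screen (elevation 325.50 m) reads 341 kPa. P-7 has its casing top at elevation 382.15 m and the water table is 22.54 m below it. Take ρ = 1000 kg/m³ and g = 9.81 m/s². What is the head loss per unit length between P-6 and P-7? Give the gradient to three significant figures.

Pressure head at P-6: ψ = P/(ρg) = 341×1000 / (1000 × 9.81) = 34.76 m.
Total head at P-6: h = z + ψ = 325.50 + 34.76 = 360.26 m.
Total head at P-7: h = 382.15 − 22.54 = 359.61 m.
Head difference: h(P-6) − h(P-7) = 360.26 − 359.61 = 0.65 m.
Hydraulic gradient: i = |Δh| / L = 0.65 / 2057.7 = 0.000316.

i ≈ 0.000316 m/m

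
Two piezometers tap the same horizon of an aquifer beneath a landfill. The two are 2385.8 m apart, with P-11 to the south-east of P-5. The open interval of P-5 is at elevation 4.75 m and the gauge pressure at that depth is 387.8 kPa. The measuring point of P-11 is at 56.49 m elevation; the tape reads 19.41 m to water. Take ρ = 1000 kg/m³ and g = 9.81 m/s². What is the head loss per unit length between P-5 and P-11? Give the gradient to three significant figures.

Pressure head at P-5: ψ = P/(ρg) = 387.8×1000 / (1000 × 9.81) = 39.53 m.
Total head at P-5: h = z + ψ = 4.75 + 39.53 = 44.28 m.
Total head at P-11: h = 56.49 − 19.41 = 37.08 m.
Head difference: h(P-5) − h(P-11) = 44.28 − 37.08 = 7.20 m.
Hydraulic gradient: i = |Δh| / L = 7.20 / 2385.8 = 0.00302.

i ≈ 0.00302 m/m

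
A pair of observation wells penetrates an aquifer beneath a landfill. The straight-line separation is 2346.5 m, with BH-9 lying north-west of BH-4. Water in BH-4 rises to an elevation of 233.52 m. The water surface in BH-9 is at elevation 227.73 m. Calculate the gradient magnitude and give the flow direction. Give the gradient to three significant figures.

Total head at BH-4: h = 233.52 m (water level in the piezometer is the total head).
Total head at BH-9: h = 227.73 m (water level in the piezometer is the total head).
Head difference: h(BH-4) − h(BH-9) = 233.52 − 227.73 = 5.79 m.
Hydraulic gradient: i = |Δh| / L = 5.79 / 2346.5 = 0.00247.
Flow is from higher to lower head: from BH-4 toward BH-9, i.e. toward the north-west.

i ≈ 0.00247; groundwater flows toward the north-west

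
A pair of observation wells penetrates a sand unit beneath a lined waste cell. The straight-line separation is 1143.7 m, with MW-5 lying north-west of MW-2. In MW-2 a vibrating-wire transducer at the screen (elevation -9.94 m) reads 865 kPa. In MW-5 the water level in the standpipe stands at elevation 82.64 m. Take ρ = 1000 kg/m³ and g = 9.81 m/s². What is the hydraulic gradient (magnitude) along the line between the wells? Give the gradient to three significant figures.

Pressure head at MW-2: ψ = P/(ρg) = 865×1000 / (1000 × 9.81) = 88.18 m.
Total head at MW-2: h = z + ψ = -9.94 + 88.18 = 78.24 m.
Total head at MW-5: h = 82.64 m (water level in the piezometer is the total head).
Head difference: h(MW-2) − h(MW-5) = 78.24 − 82.64 = -4.40 m.
Hydraulic gradient: i = |Δh| / L = 4.40 / 1143.7 = 0.00385.

i ≈ 0.00385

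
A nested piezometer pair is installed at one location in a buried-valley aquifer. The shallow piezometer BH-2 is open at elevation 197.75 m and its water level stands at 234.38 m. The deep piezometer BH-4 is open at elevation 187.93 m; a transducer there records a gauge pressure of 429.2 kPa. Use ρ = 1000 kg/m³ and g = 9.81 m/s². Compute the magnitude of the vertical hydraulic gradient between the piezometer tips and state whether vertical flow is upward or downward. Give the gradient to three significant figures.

Total head at BH-2: h = 234.38 m (water level in the standpipe).
Pressure head at BH-4: ψ = P/(ρg) = 429.2×1000 / (1000 × 9.81) = 43.75 m.
Total head at BH-4: h = z + ψ = 187.93 + 43.75 = 231.68 m.
Δh = h(BH-2) − h(BH-4) = 234.38 − 231.68 = 2.70 m.
Vertical separation Δz = 197.75 − 187.93 = 9.82 m.
|i_v| = |Δh| / Δz = 2.70 / 9.82 = 0.275.
Head is higher in the shallow piezometer, so vertical flow is downward (recharge condition).

|i_v| ≈ 0.275; vertical flow is downward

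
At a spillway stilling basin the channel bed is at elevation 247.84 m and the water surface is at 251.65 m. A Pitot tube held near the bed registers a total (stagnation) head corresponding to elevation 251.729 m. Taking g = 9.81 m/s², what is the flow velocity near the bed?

v ≈ 1.24 m/s

Near the bed, under hydrostatic conditions, the piezometric head (z + ψ) equals the free-surface elevation, 251.65 m.
Velocity head = total − piezometric = 251.729 − 251.65 = 0.079 m.
v = √(2g·h_v) = √(2 × 9.81 × 0.079) = 1.24 m/s.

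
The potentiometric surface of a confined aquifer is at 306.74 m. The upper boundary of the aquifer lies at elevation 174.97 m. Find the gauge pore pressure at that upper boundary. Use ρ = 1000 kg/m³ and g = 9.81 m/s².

Pressure head at the aquifer top: ψ = h − z = 306.74 − 174.97 = 131.77 m.
P = ρgψ = 1000 × 9.81 × 131.77 = 1292664 Pa ≈ 1290 kPa.

P ≈ 1290 kPa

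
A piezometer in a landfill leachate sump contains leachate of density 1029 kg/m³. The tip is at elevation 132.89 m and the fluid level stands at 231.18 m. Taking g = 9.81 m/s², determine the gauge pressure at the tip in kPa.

P ≈ 992 kPa

Pressure head ψ = h − z = 231.18 − 132.89 = 98.29 m.
P = ρgψ = 1029 × 9.81 × 98.29 = 992187 Pa ≈ 992 kPa.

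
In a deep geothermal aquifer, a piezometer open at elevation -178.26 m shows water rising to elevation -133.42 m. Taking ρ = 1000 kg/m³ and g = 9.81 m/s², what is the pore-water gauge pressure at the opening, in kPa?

Pressure head ψ = h − z = -133.42 − (-178.26) = 44.84 m.
P = ρgψ = 1000 × 9.81 × 44.84 = 439880 Pa ≈ 440 kPa.

P ≈ 440 kPa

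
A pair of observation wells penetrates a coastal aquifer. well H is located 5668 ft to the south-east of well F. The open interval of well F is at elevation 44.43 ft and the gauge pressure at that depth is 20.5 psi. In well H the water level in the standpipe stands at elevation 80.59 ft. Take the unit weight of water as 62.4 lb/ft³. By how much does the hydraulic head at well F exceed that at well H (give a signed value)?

Δh ≈ 11.15 ft

Pressure head at well F: ψ = 144·P/γ = 144 × 20.5 / 62.4 = 47.31 ft.
Total head at well F: h = z + ψ = 44.43 + 47.31 = 91.74 ft.
Total head at well H: h = 80.59 ft (water level in the piezometer is the total head).
Head difference: h(well F) − h(well H) = 91.74 − 80.59 = 11.15 ft.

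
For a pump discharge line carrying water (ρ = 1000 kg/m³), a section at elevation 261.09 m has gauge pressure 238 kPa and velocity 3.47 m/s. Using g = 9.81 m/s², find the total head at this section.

h ≈ 285.96 m

Pressure head ψ = P/(ρg) = 238×1000 / (1000 × 9.81) = 24.26 m.
Velocity head = v²/(2g) = 3.47² / (2 × 9.81) = 0.614 m.
h = z + ψ + v²/(2g) = 261.09 + 24.26 + 0.614 = 285.96 m.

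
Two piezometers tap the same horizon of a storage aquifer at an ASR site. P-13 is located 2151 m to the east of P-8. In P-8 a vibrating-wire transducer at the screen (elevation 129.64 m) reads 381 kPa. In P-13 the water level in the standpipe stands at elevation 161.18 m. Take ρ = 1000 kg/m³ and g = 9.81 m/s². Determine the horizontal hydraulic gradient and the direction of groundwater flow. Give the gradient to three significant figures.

Pressure head at P-8: ψ = P/(ρg) = 381×1000 / (1000 × 9.81) = 38.84 m.
Total head at P-8: h = z + ψ = 129.64 + 38.84 = 168.48 m.
Total head at P-13: h = 161.18 m (water level in the piezometer is the total head).
Head difference: h(P-8) − h(P-13) = 168.48 − 161.18 = 7.30 m.
Hydraulic gradient: i = |Δh| / L = 7.30 / 2151 = 0.00339.
Flow is from higher to lower head: from P-8 toward P-13, i.e. toward the east.

i ≈ 0.00339; groundwater flows toward the east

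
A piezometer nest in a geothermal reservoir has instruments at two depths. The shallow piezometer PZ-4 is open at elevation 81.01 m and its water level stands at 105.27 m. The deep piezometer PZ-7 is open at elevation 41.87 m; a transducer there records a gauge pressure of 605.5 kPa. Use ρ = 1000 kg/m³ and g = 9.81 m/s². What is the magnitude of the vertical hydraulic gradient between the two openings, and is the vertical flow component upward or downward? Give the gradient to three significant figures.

Total head at PZ-4: h = 105.27 m (water level in the standpipe).
Pressure head at PZ-7: ψ = P/(ρg) = 605.5×1000 / (1000 × 9.81) = 61.72 m.
Total head at PZ-7: h = z + ψ = 41.87 + 61.72 = 103.59 m.
Δh = h(PZ-4) − h(PZ-7) = 105.27 − 103.59 = 1.68 m.
Vertical separation Δz = 81.01 − 41.87 = 39.14 m.
|i_v| = |Δh| / Δz = 1.68 / 39.14 = 0.0429.
Head is higher in the shallow piezometer, so vertical flow is downward (recharge condition).

|i_v| ≈ 0.0429; vertical flow is downward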